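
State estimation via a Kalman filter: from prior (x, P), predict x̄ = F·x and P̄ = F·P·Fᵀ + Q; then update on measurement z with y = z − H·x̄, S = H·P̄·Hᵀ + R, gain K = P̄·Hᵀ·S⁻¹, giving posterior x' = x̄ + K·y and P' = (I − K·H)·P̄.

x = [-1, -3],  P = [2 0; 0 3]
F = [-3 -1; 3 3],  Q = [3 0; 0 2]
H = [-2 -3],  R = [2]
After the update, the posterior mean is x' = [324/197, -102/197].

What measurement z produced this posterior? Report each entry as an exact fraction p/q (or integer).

z = [-2]

x̄ = F·x = [6, -12]
P̄ = F·P·Fᵀ + Q = [24 -27; -27 47]
S = H·P̄·Hᵀ + R = [197]
K = P̄·Hᵀ·S⁻¹ = [33/197; -87/197]
x' − x̄ = [-858/197, 2262/197] = K·y
y = (KᵀK)⁻¹·Kᵀ·(x' − x̄) = [-26]
z = y + H·x̄ = [-26] + [24] = [-2]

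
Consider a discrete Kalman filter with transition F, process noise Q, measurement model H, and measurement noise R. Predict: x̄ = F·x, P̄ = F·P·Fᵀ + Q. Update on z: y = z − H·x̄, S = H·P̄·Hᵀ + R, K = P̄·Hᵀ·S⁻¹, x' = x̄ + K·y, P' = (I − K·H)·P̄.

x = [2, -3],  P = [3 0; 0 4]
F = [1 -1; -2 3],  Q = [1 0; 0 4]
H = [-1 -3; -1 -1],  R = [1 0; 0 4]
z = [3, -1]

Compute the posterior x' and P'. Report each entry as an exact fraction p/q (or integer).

x' = [1405/934, -1409/934]
P' = [859/467 -317/467; -317/467 167/467]

x̄ = F·x = [5, -13]
P̄ = F·P·Fᵀ + Q = [8 -18; -18 52]
y = z − H·x̄ = [-31, -9]
S = H·P̄·Hᵀ + R = [369 92; 92 28]
K = P̄·Hᵀ·S⁻¹ = [92/467 -271/934; -184/467 75/934]
x' = x̄ + K·y = [1405/934, -1409/934]
P' = (I − K·H)·P̄ = [859/467 -317/467; -317/467 167/467]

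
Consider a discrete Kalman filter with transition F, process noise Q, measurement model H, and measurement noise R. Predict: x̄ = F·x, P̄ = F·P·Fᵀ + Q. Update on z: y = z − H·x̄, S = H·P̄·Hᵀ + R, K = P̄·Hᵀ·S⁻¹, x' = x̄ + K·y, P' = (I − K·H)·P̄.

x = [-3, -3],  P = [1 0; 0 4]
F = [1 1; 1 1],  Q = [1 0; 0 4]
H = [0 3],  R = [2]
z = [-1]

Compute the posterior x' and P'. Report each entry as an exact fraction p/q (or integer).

x̄ = F·x = [-6, -6]
P̄ = F·P·Fᵀ + Q = [6 5; 5 9]
y = z − H·x̄ = [17]
S = H·P̄·Hᵀ + R = [83]
K = P̄·Hᵀ·S⁻¹ = [15/83; 27/83]
x' = x̄ + K·y = [-243/83, -39/83]
P' = (I − K·H)·P̄ = [273/83 10/83; 10/83 18/83]

x' = [-243/83, -39/83]
P' = [273/83 10/83; 10/83 18/83]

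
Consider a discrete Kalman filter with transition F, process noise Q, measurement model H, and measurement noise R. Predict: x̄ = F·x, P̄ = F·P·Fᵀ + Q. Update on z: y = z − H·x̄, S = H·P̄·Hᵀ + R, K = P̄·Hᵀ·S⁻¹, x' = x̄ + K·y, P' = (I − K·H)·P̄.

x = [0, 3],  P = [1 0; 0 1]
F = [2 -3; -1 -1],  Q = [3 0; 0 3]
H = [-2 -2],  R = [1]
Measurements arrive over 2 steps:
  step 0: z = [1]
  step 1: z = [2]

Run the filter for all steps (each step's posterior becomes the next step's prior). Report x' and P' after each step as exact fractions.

step 0: x̄ = F·x = [-9, -3]
step 0: P̄ = F·P·Fᵀ + Q = [16 1; 1 5]
step 0: y = z − H·x̄ = [-23]
step 0: S = H·P̄·Hᵀ + R = [93]
step 0: K = P̄·Hᵀ·S⁻¹ = [-34/93; -4/31]
step 0: x' = x̄ + K·y = [-55/93, -1/31]
step 0: P' = (I − K·H)·P̄ = [332/93 -105/31; -105/31 107/31]
step 1: x̄ = F·x = [-101/93, 58/93]
step 1: P̄ = F·P·Fᵀ + Q = [8276/93 -16/93; -16/93 302/93]
step 1: y = z − H·x̄ = [100/93]
step 1: S = H·P̄·Hᵀ + R = [34277/93]
step 1: K = P̄·Hᵀ·S⁻¹ = [-16520/34277; -572/34277]
step 1: x' = x̄ + K·y = [-54989/34277, 20762/34277]
step 1: P' = (I − K·H)·P̄ = [115764/34277 -107504/34277; -107504/34277 107790/34277]

step 0: x' = [-55/93, -1/31], P' = [332/93 -105/31; -105/31 107/31]
step 1: x' = [-54989/34277, 20762/34277], P' = [115764/34277 -107504/34277; -107504/34277 107790/34277]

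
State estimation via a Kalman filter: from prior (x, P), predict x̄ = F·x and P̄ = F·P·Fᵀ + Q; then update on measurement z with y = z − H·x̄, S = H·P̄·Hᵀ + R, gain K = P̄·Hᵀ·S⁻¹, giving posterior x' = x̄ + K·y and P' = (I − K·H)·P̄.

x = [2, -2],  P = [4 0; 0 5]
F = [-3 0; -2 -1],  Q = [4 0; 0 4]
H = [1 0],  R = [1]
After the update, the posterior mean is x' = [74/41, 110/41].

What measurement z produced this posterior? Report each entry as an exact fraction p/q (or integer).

z = [2]

x̄ = F·x = [-6, -2]
P̄ = F·P·Fᵀ + Q = [40 24; 24 25]
S = H·P̄·Hᵀ + R = [41]
K = P̄·Hᵀ·S⁻¹ = [40/41; 24/41]
x' − x̄ = [320/41, 192/41] = K·y
y = (KᵀK)⁻¹·Kᵀ·(x' − x̄) = [8]
z = y + H·x̄ = [8] + [-6] = [2]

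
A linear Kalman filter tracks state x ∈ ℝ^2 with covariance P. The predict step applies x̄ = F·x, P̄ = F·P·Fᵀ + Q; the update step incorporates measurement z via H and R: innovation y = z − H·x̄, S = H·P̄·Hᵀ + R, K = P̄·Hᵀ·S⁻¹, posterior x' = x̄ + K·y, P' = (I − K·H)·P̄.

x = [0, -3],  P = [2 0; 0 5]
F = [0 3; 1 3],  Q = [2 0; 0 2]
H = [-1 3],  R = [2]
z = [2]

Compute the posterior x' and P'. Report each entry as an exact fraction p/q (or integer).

x̄ = F·x = [-9, -9]
P̄ = F·P·Fᵀ + Q = [47 45; 45 49]
y = z − H·x̄ = [20]
S = H·P̄·Hᵀ + R = [220]
K = P̄·Hᵀ·S⁻¹ = [2/5; 51/110]
x' = x̄ + K·y = [-1, 3/11]
P' = (I − K·H)·P̄ = [59/5 21/5; 21/5 94/55]

x' = [-1, 3/11]
P' = [59/5 21/5; 21/5 94/55]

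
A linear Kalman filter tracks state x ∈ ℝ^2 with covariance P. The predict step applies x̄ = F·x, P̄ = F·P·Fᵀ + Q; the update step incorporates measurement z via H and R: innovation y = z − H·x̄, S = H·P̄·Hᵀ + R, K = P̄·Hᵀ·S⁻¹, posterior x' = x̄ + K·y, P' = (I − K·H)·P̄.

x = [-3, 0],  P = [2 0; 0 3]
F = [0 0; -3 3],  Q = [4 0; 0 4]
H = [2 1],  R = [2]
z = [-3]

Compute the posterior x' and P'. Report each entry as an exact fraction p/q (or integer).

x̄ = F·x = [0, 9]
P̄ = F·P·Fᵀ + Q = [4 0; 0 49]
y = z − H·x̄ = [-12]
S = H·P̄·Hᵀ + R = [67]
K = P̄·Hᵀ·S⁻¹ = [8/67; 49/67]
x' = x̄ + K·y = [-96/67, 15/67]
P' = (I − K·H)·P̄ = [204/67 -392/67; -392/67 882/67]

x' = [-96/67, 15/67]
P' = [204/67 -392/67; -392/67 882/67]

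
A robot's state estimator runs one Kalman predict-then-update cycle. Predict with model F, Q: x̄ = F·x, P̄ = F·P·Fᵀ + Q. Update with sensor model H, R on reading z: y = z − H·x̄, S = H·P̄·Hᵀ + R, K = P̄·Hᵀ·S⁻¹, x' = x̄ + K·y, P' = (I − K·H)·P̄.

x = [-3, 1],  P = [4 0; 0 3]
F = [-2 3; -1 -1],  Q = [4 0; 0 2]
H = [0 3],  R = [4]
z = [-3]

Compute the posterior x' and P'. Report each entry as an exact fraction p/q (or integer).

x̄ = F·x = [9, 2]
P̄ = F·P·Fᵀ + Q = [47 -1; -1 9]
y = z − H·x̄ = [-9]
S = H·P̄·Hᵀ + R = [85]
K = P̄·Hᵀ·S⁻¹ = [-3/85; 27/85]
x' = x̄ + K·y = [792/85, -73/85]
P' = (I − K·H)·P̄ = [3986/85 -4/85; -4/85 36/85]

x' = [792/85, -73/85]
P' = [3986/85 -4/85; -4/85 36/85]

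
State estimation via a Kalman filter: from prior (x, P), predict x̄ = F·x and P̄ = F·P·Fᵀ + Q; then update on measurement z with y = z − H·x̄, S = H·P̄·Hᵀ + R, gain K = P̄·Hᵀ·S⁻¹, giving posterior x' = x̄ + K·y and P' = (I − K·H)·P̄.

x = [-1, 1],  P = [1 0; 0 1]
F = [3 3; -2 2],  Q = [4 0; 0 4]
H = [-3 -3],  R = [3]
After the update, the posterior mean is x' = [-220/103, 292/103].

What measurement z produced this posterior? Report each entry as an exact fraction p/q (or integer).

z = [-2]

x̄ = F·x = [0, 4]
P̄ = F·P·Fᵀ + Q = [22 0; 0 12]
S = H·P̄·Hᵀ + R = [309]
K = P̄·Hᵀ·S⁻¹ = [-22/103; -12/103]
x' − x̄ = [-220/103, -120/103] = K·y
y = (KᵀK)⁻¹·Kᵀ·(x' − x̄) = [10]
z = y + H·x̄ = [10] + [-12] = [-2]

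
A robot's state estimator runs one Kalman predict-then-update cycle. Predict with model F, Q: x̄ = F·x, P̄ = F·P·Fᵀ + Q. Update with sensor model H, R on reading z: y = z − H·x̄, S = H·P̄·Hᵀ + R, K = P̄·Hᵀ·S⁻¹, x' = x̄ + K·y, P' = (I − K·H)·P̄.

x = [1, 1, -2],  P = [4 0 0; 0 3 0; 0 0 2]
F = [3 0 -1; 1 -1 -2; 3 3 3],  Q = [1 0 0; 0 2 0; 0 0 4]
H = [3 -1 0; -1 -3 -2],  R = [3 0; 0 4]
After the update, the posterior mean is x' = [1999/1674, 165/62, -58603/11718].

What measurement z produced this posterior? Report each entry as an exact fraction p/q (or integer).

x̄ = F·x = [5, 4, 0]
P̄ = F·P·Fᵀ + Q = [39 16 30; 16 17 -9; 30 -9 85]
S = H·P̄·Hᵀ + R = [275 -392; -392 644]
K = P̄·Hᵀ·S⁻¹ = [265/837 -119/3348; 1/31 -7/124; -145/837 -8767/23436]
x' − x̄ = [-6371/1674, -83/62, -58603/11718] = K·y
y = (KᵀK)⁻¹·Kᵀ·(x' − x̄) = [-10, 18]
z = y + H·x̄ = [-10, 18] + [11, -17] = [1, 1]

z = [1, 1]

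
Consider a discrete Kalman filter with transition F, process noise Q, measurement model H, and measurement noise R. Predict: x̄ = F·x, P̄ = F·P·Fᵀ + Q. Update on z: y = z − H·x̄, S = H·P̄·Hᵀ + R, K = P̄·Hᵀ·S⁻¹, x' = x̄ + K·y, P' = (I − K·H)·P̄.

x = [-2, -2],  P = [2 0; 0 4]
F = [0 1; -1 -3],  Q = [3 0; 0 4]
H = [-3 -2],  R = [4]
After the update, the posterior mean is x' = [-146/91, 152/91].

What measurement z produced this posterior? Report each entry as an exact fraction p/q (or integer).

x̄ = F·x = [-2, 8]
P̄ = F·P·Fᵀ + Q = [7 -12; -12 42]
S = H·P̄·Hᵀ + R = [91]
K = P̄·Hᵀ·S⁻¹ = [3/91; -48/91]
x' − x̄ = [36/91, -576/91] = K·y
y = (KᵀK)⁻¹·Kᵀ·(x' − x̄) = [12]
z = y + H·x̄ = [12] + [-10] = [2]

z = [2]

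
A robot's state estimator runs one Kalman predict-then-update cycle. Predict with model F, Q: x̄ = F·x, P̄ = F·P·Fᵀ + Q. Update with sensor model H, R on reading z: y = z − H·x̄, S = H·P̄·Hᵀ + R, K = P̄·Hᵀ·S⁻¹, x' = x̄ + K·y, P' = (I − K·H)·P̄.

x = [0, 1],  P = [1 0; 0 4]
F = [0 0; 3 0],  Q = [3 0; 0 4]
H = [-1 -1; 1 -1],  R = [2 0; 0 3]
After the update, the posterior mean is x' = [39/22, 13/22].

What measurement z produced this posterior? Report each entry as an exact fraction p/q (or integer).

z = [-3, 2]

x̄ = F·x = [0, 0]
P̄ = F·P·Fᵀ + Q = [3 0; 0 13]
S = H·P̄·Hᵀ + R = [18 10; 10 19]
K = P̄·Hᵀ·S⁻¹ = [-87/242 42/121; -117/242 -52/121]
x' − x̄ = [39/22, 13/22] = K·y
y = (KᵀK)⁻¹·Kᵀ·(x' − x̄) = [-3, 2]
z = y + H·x̄ = [-3, 2] + [0, 0] = [-3, 2]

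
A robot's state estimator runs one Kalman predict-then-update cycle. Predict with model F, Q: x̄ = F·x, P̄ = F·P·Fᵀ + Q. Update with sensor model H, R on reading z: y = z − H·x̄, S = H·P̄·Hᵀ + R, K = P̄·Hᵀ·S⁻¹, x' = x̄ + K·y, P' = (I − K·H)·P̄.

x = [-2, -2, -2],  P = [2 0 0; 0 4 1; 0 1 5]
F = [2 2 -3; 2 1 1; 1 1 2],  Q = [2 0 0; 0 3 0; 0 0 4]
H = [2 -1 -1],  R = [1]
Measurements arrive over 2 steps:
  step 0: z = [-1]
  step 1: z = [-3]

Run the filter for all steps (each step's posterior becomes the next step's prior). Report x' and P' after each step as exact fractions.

step 0: x̄ = F·x = [-2, -8, -8]
step 0: P̄ = F·P·Fᵀ + Q = [59 0 -17; 0 22 21; -17 21 34]
step 0: y = z − H·x̄ = [-13]
step 0: S = H·P̄·Hᵀ + R = [403]
step 0: K = P̄·Hᵀ·S⁻¹ = [135/403; -43/403; -89/403]
step 0: x' = x̄ + K·y = [-197/31, -205/31, -159/31]
step 0: P' = (I − K·H)·P̄ = [5552/403 5805/403 5164/403; 5805/403 7017/403 4636/403; 5164/403 4636/403 5781/403]
step 1: x̄ = F·x = [-327/31, -758/31, -720/31]
step 1: P̄ = F·P·Fᵀ + Q = [31951/403 28437/403 23472/403; 28437/403 89363/403 86826/403; 23472/403 86826/403 88115/403]
step 1: y = z − H·x̄ = [-917/31]
step 1: S = H·P̄·Hᵀ + R = [271701/403]
step 1: K = P̄·Hᵀ·S⁻¹ = [11993/271701; -119315/271701; -127997/271701]
step 1: x' = x̄ + K·y = [-3220768/271701, -3114113/271701, -2524241/271701]
step 1: P' = (I − K·H)·P̄ = [21184334/271701 22722844/271701 19633831/271701; 22722844/271701 24922946/271701 20642057/271701; 19633831/271701 20642057/271701 18753602/271701]

step 0: x' = [-197/31, -205/31, -159/31], P' = [5552/403 5805/403 5164/403; 5805/403 7017/403 4636/403; 5164/403 4636/403 5781/403]
step 1: x' = [-3220768/271701, -3114113/271701, -2524241/271701], P' = [21184334/271701 22722844/271701 19633831/271701; 22722844/271701 24922946/271701 20642057/271701; 19633831/271701 20642057/271701 18753602/271701]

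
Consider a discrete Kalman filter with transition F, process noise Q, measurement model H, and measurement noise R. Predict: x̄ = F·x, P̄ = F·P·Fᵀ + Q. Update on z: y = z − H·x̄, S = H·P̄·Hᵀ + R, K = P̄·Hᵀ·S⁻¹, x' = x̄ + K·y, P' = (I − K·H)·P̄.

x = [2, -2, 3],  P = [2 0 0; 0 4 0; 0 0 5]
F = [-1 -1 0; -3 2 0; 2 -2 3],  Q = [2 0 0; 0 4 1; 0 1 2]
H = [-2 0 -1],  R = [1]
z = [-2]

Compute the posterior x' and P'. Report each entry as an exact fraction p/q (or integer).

x̄ = F·x = [0, -10, 17]
P̄ = F·P·Fᵀ + Q = [8 -2 4; -2 38 -27; 4 -27 71]
y = z − H·x̄ = [15]
S = H·P̄·Hᵀ + R = [120]
K = P̄·Hᵀ·S⁻¹ = [-1/6; 31/120; -79/120]
x' = x̄ + K·y = [-5/2, -49/8, 57/8]
P' = (I − K·H)·P̄ = [14/3 19/6 -55/6; 19/6 3599/120 -791/120; -55/6 -791/120 2279/120]

x' = [-5/2, -49/8, 57/8]
P' = [14/3 19/6 -55/6; 19/6 3599/120 -791/120; -55/6 -791/120 2279/120]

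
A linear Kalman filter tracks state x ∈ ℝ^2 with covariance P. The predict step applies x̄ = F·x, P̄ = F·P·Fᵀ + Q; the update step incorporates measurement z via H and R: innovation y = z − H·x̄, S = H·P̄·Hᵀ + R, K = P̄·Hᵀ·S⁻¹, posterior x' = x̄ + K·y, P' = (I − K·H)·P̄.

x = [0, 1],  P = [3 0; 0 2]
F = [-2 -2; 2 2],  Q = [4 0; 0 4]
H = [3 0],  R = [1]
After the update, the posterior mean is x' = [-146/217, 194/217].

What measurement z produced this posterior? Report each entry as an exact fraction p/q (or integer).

x̄ = F·x = [-2, 2]
P̄ = F·P·Fᵀ + Q = [24 -20; -20 24]
S = H·P̄·Hᵀ + R = [217]
K = P̄·Hᵀ·S⁻¹ = [72/217; -60/217]
x' − x̄ = [288/217, -240/217] = K·y
y = (KᵀK)⁻¹·Kᵀ·(x' − x̄) = [4]
z = y + H·x̄ = [4] + [-6] = [-2]

z = [-2]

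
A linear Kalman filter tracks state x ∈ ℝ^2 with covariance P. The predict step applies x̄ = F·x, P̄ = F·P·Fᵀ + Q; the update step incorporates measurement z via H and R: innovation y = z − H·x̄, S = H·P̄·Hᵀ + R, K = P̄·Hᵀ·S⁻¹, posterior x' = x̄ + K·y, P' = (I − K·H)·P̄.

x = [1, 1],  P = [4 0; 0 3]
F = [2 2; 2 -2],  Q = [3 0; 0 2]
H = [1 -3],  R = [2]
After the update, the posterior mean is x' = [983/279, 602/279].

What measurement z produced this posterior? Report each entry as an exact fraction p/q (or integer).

x̄ = F·x = [4, 0]
P̄ = F·P·Fᵀ + Q = [31 4; 4 30]
S = H·P̄·Hᵀ + R = [279]
K = P̄·Hᵀ·S⁻¹ = [19/279; -86/279]
x' − x̄ = [-133/279, 602/279] = K·y
y = (KᵀK)⁻¹·Kᵀ·(x' − x̄) = [-7]
z = y + H·x̄ = [-7] + [4] = [-3]

z = [-3]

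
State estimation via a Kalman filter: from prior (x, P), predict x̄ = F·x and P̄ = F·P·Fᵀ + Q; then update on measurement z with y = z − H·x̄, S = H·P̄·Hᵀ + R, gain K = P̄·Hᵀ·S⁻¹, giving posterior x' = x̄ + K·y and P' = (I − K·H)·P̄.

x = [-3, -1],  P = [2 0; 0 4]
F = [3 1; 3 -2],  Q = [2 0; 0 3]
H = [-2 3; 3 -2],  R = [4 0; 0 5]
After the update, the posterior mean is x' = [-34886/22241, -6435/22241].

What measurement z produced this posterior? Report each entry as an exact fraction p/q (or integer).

x̄ = F·x = [-10, -7]
P̄ = F·P·Fᵀ + Q = [24 10; 10 37]
S = H·P̄·Hᵀ + R = [313 -236; -236 249]
K = P̄·Hᵀ·S⁻¹ = [7790/22241 12028/22241; 12275/22241 7704/22241]
x' − x̄ = [187524/22241, 149252/22241] = K·y
y = (KᵀK)⁻¹·Kᵀ·(x' − x̄) = [4, 13]
z = y + H·x̄ = [4, 13] + [-1, -16] = [3, -3]

z = [3, -3]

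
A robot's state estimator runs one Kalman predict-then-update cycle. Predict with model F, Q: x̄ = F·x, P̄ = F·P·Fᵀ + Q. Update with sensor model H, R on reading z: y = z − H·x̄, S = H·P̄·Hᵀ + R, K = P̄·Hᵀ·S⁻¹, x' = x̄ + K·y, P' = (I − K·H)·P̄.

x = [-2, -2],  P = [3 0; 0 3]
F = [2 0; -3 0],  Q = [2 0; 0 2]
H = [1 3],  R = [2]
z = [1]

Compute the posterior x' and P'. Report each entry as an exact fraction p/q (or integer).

x̄ = F·x = [-4, 6]
P̄ = F·P·Fᵀ + Q = [14 -18; -18 29]
y = z − H·x̄ = [-13]
S = H·P̄·Hᵀ + R = [169]
K = P̄·Hᵀ·S⁻¹ = [-40/169; 69/169]
x' = x̄ + K·y = [-12/13, 9/13]
P' = (I − K·H)·P̄ = [766/169 -282/169; -282/169 140/169]

x' = [-12/13, 9/13]
P' = [766/169 -282/169; -282/169 140/169]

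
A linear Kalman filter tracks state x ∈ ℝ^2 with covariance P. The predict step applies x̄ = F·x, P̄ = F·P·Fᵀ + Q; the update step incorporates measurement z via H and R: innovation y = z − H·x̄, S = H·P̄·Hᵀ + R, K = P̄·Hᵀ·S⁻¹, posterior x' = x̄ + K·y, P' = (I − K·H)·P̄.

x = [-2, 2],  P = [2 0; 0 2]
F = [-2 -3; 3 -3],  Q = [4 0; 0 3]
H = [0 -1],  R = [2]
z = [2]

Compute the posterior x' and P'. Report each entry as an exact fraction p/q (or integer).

x' = [-22/41, -102/41]
P' = [1194/41 12/41; 12/41 78/41]

x̄ = F·x = [-2, -12]
P̄ = F·P·Fᵀ + Q = [30 6; 6 39]
y = z − H·x̄ = [-10]
S = H·P̄·Hᵀ + R = [41]
K = P̄·Hᵀ·S⁻¹ = [-6/41; -39/41]
x' = x̄ + K·y = [-22/41, -102/41]
P' = (I − K·H)·P̄ = [1194/41 12/41; 12/41 78/41]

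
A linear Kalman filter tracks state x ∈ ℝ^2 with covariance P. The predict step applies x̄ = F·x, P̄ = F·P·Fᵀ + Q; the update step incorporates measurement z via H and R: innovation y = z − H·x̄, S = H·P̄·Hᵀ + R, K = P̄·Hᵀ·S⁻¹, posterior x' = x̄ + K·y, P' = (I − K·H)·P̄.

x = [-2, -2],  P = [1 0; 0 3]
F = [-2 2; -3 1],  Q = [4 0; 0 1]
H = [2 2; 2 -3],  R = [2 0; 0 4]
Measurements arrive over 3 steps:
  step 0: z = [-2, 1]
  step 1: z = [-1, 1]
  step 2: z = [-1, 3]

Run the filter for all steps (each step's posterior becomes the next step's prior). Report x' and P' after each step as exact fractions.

step 0: x̄ = F·x = [0, 4]
step 0: P̄ = F·P·Fᵀ + Q = [20 12; 12 13]
step 0: y = z − H·x̄ = [-10, 13]
step 0: S = H·P̄·Hᵀ + R = [230 -22; -22 57]
step 0: K = P̄·Hᵀ·S⁻¹ = [1868/6313 1164/6313; 1260/6313 -1175/6313]
step 0: x' = x̄ + K·y = [-3548/6313, -2623/6313]
step 0: P' = (I − K·H)·P̄ = [2052/6313 -184/6313; -184/6313 1444/6313]
step 1: x̄ = F·x = [1850/6313, 8021/6313]
step 1: P̄ = F·P·Fᵀ + Q = [40708/6313 16672/6313; 16672/6313 27329/6313]
step 1: y = z − H·x̄ = [-26055/6313, 26676/6313]
step 1: S = H·P̄·Hᵀ + R = [418150/6313 -34486/6313; -34486/6313 233981/6313]
step 1: K = P̄·Hᵀ·S⁻¹ = [2212460/7654829 1353360/7654829; 115228/588833 -105431/588833]
step 1: x' = x̄ + K·y = [-1169330/7654829, -172931/588833]
step 1: P' = (I − K·H)·P̄ = [2410164/7654829 -15208/588833; -15208/588833 130436/588833]
step 2: x̄ = F·x = [-2157546/7654829, 1259887/7654829]
step 2: P̄ = F·P·Fᵀ + Q = [48624276/7654829 19433952/7654829; 19433952/7654829 32228197/7654829]
step 2: y = z − H·x̄ = [-837073/1093547, 31059240/7654829]
step 2: S = H·P̄·Hᵀ + R = [10085534/156221 -5391426/1093547; -5391426/1093547 281962769/7654829]
step 2: K = P̄·Hᵀ·S⁻¹ = [2602907292/9008640385 1592729616/9008640385; 1760431516/9008640385 -1611599607/9008640385]
step 2: x' = x̄ + K·y = [1930892442/9008640385, -6403860609/9008640385]
step 2: P' = (I − K·H)·P̄ = [2835928068/9008640385 -233020776/9008640385; -233020776/9008640385 1993452292/9008640385]

step 0: x' = [-3548/6313, -2623/6313], P' = [2052/6313 -184/6313; -184/6313 1444/6313]
step 1: x' = [-1169330/7654829, -172931/588833], P' = [2410164/7654829 -15208/588833; -15208/588833 130436/588833]
step 2: x' = [1930892442/9008640385, -6403860609/9008640385], P' = [2835928068/9008640385 -233020776/9008640385; -233020776/9008640385 1993452292/9008640385]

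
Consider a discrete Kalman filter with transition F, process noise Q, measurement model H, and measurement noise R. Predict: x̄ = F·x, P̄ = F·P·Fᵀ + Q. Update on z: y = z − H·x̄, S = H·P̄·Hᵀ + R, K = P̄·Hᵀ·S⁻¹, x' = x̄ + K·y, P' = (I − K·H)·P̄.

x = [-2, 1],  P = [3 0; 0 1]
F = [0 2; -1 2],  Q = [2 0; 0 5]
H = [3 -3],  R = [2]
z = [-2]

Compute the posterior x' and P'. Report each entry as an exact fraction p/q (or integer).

x' = [52/23, 68/23]
P' = [129/23 128/23; 128/23 132/23]

x̄ = F·x = [2, 4]
P̄ = F·P·Fᵀ + Q = [6 4; 4 12]
y = z − H·x̄ = [4]
S = H·P̄·Hᵀ + R = [92]
K = P̄·Hᵀ·S⁻¹ = [3/46; -6/23]
x' = x̄ + K·y = [52/23, 68/23]
P' = (I − K·H)·P̄ = [129/23 128/23; 128/23 132/23]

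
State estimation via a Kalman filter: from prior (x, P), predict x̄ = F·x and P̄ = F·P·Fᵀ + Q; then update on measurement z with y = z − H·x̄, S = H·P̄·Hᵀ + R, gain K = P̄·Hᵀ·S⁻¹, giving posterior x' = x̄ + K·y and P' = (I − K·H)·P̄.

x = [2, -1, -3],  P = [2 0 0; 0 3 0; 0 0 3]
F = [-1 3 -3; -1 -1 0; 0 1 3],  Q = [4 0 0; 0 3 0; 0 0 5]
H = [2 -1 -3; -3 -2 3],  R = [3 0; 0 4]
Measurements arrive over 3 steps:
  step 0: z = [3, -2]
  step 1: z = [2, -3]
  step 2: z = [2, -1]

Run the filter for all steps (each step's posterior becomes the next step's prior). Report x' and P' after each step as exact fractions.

step 0: x' = [-218342/57503, 42419/57503, -223838/57503], P' = [1030133/57503 -342146/57503 794397/57503; -342146/57503 153305/57503 -260304/57503; 794397/57503 -260304/57503 623797/57503]
step 1: x' = [-15904004825/12140059357, 8009226261/12140059357, -22164224276/12140059357], P' = [81617701599/12140059357 -25160320311/12140059357 62074193445/12140059357; -25160320311/12140059357 15562195674/12140059357 -18497656563/12140059357; 62074193445/12140059357 -18497656563/12140059357 49527961975/12140059357]
step 2: x' = [5598839745275/38780865437983, -16995144646282/38780865437983, -17996700155442/38780865437983], P' = [1247856574777479/193904327189915 -383301178120812/193904327189915 948585041535579/193904327189915; -383301178120812/193904327189915 48468180286050/38780865437983 -281152451265012/193904327189915; 948585041535579/193904327189915 -281152451265012/193904327189915 758092527849859/193904327189915]

step 0: x̄ = F·x = [4, -1, -10]
step 0: P̄ = F·P·Fᵀ + Q = [60 -7 -18; -7 8 -3; -18 -3 35]
step 0: y = z − H·x̄ = [-36, 38]
step 0: S = H·P̄·Hᵀ + R = [792 -931; -931 1167]
step 0: K = P̄·Hᵀ·S⁻¹ = [6407/57503 -5729/57503; -18895/57503 -15271/57503; -7431/57503 2202/57503]
step 0: x' = x̄ + K·y = [-218342/57503, 42419/57503, -223838/57503]
step 0: P' = (I − K·H)·P̄ = [1030133/57503 -342146/57503 794397/57503; -342146/57503 153305/57503 -260304/57503; 794397/57503 -260304/57503 623797/57503]
step 1: x̄ = F·x = [1017113/57503, 175923/57503, -629095/57503]
step 1: P̄ = F·P·Fᵀ + Q = [19758793/57503 2856789/57503 -8757127/57503; 2856789/57503 671655/57503 -1413438/57503; -8757127/57503 -1413438/57503 4493169/57503]
step 1: y = z − H·x̄ = [-3630582/57503, 5117961/57503]
step 1: S = H·P̄·Hᵀ + R = [205495597/57503 -296101977/57503; -296101977/57503 430055300/57503]
step 1: K = P̄·Hᵀ·S⁻¹ = [724381058/12140059357 -2077470960/12140059357; -3463288869/12140059357 -2784100026/12140059357; -1979280824/12140059357 -160845321/12140059357]
step 1: x' = x̄ + K·y = [-15904004825/12140059357, 8009226261/12140059357, -22164224276/12140059357]
step 1: P' = (I − K·H)·P̄ = [81617701599/12140059357 -25160320311/12140059357 62074193445/12140059357; -25160320311/12140059357 15562195674/12140059357 -18497656563/12140059357; 62074193445/12140059357 -18497656563/12140059357 49527961975/12140059357]
step 2: x̄ = F·x = [106424356436/12140059357, 7894778564/12140059357, -58483446567/12140059357]
step 2: P̄ = F·P·Fᵀ + Q = [1572354258538/12140059357 215981365845/12140059357 -671113270155/12140059357; 215981365845/12140059357 83279434722/12140059357 -121131486009/12140059357; -671113270155/12140059357 -121131486009/12140059357 411028210856/12140059357]
step 2: y = z − H·x̄ = [-356124155295/12140059357, 498372906780/12140059357]
step 2: S = H·P̄·Hᵀ + R = [16571015407075/12140059357 -23612895455685/12140059357; -23612895455685/12140059357 34357513285900/12140059357]
step 2: K = P̄·Hᵀ·S⁻¹ = [11086401023011/193904327189915 -32803060871019/193904327189915; -55161967958946/193904327189915 -8911781114655/38780865437983; -31985016404469/193904327189915 -2293159631784/193904327189915]
step 2: x' = x̄ + K·y = [5598839745275/38780865437983, -16995144646282/38780865437983, -17996700155442/38780865437983]
step 2: P' = (I − K·H)·P̄ = [1247856574777479/193904327189915 -383301178120812/193904327189915 948585041535579/193904327189915; -383301178120812/193904327189915 48468180286050/38780865437983 -281152451265012/193904327189915; 948585041535579/193904327189915 -281152451265012/193904327189915 758092527849859/193904327189915]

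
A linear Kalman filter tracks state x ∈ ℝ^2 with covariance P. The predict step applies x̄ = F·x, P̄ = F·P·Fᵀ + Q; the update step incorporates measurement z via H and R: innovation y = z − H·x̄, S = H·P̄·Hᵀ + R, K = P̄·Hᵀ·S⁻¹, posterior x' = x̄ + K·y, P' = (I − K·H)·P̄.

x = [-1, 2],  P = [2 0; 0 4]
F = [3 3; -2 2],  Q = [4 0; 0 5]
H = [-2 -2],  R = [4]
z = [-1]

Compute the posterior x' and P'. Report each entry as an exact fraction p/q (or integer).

x' = [-37/16, 647/224]
P' = [57/4 -109/8; -109/8 1567/112]

x̄ = F·x = [3, 6]
P̄ = F·P·Fᵀ + Q = [58 12; 12 29]
y = z − H·x̄ = [17]
S = H·P̄·Hᵀ + R = [448]
K = P̄·Hᵀ·S⁻¹ = [-5/16; -41/224]
x' = x̄ + K·y = [-37/16, 647/224]
P' = (I − K·H)·P̄ = [57/4 -109/8; -109/8 1567/112]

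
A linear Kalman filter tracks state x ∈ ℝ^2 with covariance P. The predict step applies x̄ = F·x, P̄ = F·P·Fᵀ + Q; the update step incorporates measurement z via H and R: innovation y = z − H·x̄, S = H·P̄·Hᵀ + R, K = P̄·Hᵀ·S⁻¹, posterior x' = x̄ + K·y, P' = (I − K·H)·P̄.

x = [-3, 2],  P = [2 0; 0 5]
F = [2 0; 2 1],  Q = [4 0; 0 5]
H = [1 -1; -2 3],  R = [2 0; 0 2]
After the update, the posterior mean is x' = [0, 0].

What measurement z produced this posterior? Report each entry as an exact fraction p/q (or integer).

z = [3, 1]

x̄ = F·x = [-6, -4]
P̄ = F·P·Fᵀ + Q = [12 8; 8 18]
S = H·P̄·Hᵀ + R = [16 -38; -38 116]
K = P̄·Hᵀ·S⁻¹ = [116/103 38/103; 71/103 57/103]
x' − x̄ = [6, 4] = K·y
y = (KᵀK)⁻¹·Kᵀ·(x' − x̄) = [5, 1]
z = y + H·x̄ = [5, 1] + [-2, 0] = [3, 1]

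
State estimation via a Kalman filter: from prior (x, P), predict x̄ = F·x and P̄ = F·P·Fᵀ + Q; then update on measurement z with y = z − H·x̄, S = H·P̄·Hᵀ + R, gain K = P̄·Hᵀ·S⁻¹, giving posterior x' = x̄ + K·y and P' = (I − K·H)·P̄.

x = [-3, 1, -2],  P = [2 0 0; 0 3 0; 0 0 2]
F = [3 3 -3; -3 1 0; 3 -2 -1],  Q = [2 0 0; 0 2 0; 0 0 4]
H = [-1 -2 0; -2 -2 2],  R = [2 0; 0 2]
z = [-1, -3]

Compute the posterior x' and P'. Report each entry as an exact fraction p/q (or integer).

x̄ = F·x = [0, 10, -9]
P̄ = F·P·Fᵀ + Q = [65 -9 6; -9 23 -24; 6 -24 36]
y = z − H·x̄ = [19, 35]
S = H·P̄·Hᵀ + R = [123 252; 252 570]
K = P̄·Hᵀ·S⁻¹ = [-265/1101 -76/1101; -323/1101 -4/1101; -182/367 150/367]
x' = x̄ + K·y = [-2565/367, 4733/1101, -1511/367]
P' = (I − K·H)·P̄ = [17170/367 -25490/1101 8648/367; -25490/1101 4356/367 -4142/367; 8648/367 -4142/367 4656/367]

x' = [-2565/367, 4733/1101, -1511/367]
P' = [17170/367 -25490/1101 8648/367; -25490/1101 4356/367 -4142/367; 8648/367 -4142/367 4656/367]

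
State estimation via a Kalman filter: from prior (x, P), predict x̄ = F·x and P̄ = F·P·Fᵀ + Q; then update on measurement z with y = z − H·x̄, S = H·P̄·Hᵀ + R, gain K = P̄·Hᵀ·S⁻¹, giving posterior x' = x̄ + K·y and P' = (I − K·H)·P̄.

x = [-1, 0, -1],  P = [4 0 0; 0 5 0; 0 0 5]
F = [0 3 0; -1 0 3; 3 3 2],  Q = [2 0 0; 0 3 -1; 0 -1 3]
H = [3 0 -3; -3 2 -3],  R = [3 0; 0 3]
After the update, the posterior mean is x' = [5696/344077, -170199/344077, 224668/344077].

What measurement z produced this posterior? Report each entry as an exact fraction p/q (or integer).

x̄ = F·x = [0, -2, -5]
P̄ = F·P·Fᵀ + Q = [47 0 45; 0 52 17; 45 17 104]
S = H·P̄·Hᵀ + R = [552 411; 411 2176]
K = P̄·Hᵀ·S⁻¹ = [42164/344077 -51606/344077; -44253/344077 16739/344077; -71803/344077 -51743/344077]
x' − x̄ = [5696/344077, 517955/344077, 1945053/344077] = K·y
y = (KᵀK)⁻¹·Kᵀ·(x' − x̄) = [-17, -14]
z = y + H·x̄ = [-17, -14] + [15, 11] = [-2, -3]

z = [-2, -3]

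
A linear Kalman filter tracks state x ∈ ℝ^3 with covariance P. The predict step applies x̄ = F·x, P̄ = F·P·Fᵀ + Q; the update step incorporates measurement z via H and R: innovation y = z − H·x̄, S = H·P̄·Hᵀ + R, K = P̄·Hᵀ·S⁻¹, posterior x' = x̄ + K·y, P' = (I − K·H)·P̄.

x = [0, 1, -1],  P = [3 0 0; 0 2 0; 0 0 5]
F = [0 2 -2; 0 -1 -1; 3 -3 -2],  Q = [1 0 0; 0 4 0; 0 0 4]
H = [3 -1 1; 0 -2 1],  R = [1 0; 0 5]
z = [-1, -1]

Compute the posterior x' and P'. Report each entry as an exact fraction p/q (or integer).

x' = [6548/16427, -17136/16427, -52559/16427]
P' = [21425/16427 -39110/16427 -98455/16427; -39110/16427 131983/16427 250741/16427; -98455/16427 250741/16427 549117/16427]

x̄ = F·x = [4, 0, -1]
P̄ = F·P·Fᵀ + Q = [29 6 8; 6 11 16; 8 16 69]
y = z − H·x̄ = [-12, 0]
S = H·P̄·Hᵀ + R = [322 31; 31 54]
K = P̄·Hᵀ·S⁻¹ = [4930/16427 -4047/16427; 1428/16427 -2645/16427; 3011/16427 9527/16427]
x' = x̄ + K·y = [6548/16427, -17136/16427, -52559/16427]
P' = (I − K·H)·P̄ = [21425/16427 -39110/16427 -98455/16427; -39110/16427 131983/16427 250741/16427; -98455/16427 250741/16427 549117/16427]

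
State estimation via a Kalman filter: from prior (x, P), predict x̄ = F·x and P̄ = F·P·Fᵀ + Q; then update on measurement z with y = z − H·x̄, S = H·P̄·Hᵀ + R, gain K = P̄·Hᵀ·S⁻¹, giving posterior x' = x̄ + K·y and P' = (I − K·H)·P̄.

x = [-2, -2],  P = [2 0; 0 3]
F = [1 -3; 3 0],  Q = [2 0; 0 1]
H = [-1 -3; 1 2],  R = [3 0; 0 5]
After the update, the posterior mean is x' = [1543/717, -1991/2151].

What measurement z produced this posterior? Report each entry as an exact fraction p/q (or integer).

z = [-1, -3]

x̄ = F·x = [4, -6]
P̄ = F·P·Fᵀ + Q = [31 6; 6 19]
S = H·P̄·Hᵀ + R = [241 -175; -175 136]
K = P̄·Hᵀ·S⁻¹ = [287/717 596/717; -868/2151 -421/2151]
x' − x̄ = [-1325/717, 10915/2151] = K·y
y = (KᵀK)⁻¹·Kᵀ·(x' − x̄) = [-15, 5]
z = y + H·x̄ = [-15, 5] + [14, -8] = [-1, -3]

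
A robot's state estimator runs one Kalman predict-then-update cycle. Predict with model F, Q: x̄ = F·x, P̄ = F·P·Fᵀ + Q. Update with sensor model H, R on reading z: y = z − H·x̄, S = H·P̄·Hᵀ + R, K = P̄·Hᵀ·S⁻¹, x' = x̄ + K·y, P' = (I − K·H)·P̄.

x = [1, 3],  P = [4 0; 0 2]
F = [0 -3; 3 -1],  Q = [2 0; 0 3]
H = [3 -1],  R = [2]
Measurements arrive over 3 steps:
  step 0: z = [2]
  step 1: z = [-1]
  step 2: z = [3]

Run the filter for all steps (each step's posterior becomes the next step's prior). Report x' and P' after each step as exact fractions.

step 0: x̄ = F·x = [-9, 0]
step 0: P̄ = F·P·Fᵀ + Q = [20 6; 6 41]
step 0: y = z − H·x̄ = [29]
step 0: S = H·P̄·Hᵀ + R = [187]
step 0: K = P̄·Hᵀ·S⁻¹ = [54/187; -23/187]
step 0: x' = x̄ + K·y = [-117/187, -667/187]
step 0: P' = (I − K·H)·P̄ = [824/187 2364/187; 2364/187 7138/187]
step 1: x̄ = F·x = [2001/187, 316/187]
step 1: P̄ = F·P·Fᵀ + Q = [64616/187 138/187; 138/187 931/187]
step 1: y = z − H·x̄ = [-534/17]
step 1: S = H·P̄·Hᵀ + R = [52911/17]
step 1: K = P̄·Hᵀ·S⁻¹ = [5870/17637; -47/52911]
step 1: x' = x̄ + K·y = [15907/64669, 333254/194007]
step 1: P' = (I − K·H)·P̄ = [50092/64669 321688/194007; 321688/194007 2896226/582021]
step 2: x̄ = F·x = [-333254/64669, -17281/17637]
step 2: P̄ = F·P·Fᵀ + Q = [3025564/64669 94/17637; 94/17637 264487/52911]
step 2: y = z − H·x̄ = [3391216/194007]
step 2: S = H·P̄·Hᵀ + R = [249125471/582021]
step 2: K = P̄·Hᵀ·S⁻¹ = [81687126/249125471; -414293/35589353]
step 2: x' = x̄ + K·y = [144079902/249125471, -42112773/35589353]
step 2: P' = (I − K·H)·P̄ = [190575520/249125471 58336044/35589353; 58336044/35589353 175836718/35589353]

step 0: x' = [-117/187, -667/187], P' = [824/187 2364/187; 2364/187 7138/187]
step 1: x' = [15907/64669, 333254/194007], P' = [50092/64669 321688/194007; 321688/194007 2896226/582021]
step 2: x' = [144079902/249125471, -42112773/35589353], P' = [190575520/249125471 58336044/35589353; 58336044/35589353 175836718/35589353]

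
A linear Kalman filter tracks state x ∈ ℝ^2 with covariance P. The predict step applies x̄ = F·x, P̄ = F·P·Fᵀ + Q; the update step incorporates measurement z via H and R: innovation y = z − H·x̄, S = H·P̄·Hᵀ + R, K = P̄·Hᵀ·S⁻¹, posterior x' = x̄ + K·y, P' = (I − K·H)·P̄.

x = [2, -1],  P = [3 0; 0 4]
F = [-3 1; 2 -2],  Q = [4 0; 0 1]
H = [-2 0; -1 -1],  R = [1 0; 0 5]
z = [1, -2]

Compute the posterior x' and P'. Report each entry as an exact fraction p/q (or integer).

x̄ = F·x = [-7, 6]
P̄ = F·P·Fᵀ + Q = [35 -26; -26 29]
y = z − H·x̄ = [-13, -3]
S = H·P̄·Hᵀ + R = [141 18; 18 17]
K = P̄·Hᵀ·S⁻¹ = [-1028/2073 -3/691; 938/2073 -453/691]
x' = x̄ + K·y = [-1120/2073, 4321/2073]
P' = (I − K·H)·P̄ = [514/2073 -469/2073; -469/2073 7264/2073]

x' = [-1120/2073, 4321/2073]
P' = [514/2073 -469/2073; -469/2073 7264/2073]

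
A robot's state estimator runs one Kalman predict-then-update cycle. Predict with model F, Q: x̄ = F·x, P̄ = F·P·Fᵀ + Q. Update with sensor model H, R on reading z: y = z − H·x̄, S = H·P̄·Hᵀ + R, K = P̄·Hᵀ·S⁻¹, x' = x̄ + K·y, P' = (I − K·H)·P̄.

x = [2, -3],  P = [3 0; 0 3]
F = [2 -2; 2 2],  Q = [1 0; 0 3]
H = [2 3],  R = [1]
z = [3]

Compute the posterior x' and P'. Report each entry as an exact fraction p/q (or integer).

x' = [1445/172, -1579/344]
P' = [1525/86 -2025/172; -2025/172 2727/344]

x̄ = F·x = [10, -2]
P̄ = F·P·Fᵀ + Q = [25 0; 0 27]
y = z − H·x̄ = [-11]
S = H·P̄·Hᵀ + R = [344]
K = P̄·Hᵀ·S⁻¹ = [25/172; 81/344]
x' = x̄ + K·y = [1445/172, -1579/344]
P' = (I − K·H)·P̄ = [1525/86 -2025/172; -2025/172 2727/344]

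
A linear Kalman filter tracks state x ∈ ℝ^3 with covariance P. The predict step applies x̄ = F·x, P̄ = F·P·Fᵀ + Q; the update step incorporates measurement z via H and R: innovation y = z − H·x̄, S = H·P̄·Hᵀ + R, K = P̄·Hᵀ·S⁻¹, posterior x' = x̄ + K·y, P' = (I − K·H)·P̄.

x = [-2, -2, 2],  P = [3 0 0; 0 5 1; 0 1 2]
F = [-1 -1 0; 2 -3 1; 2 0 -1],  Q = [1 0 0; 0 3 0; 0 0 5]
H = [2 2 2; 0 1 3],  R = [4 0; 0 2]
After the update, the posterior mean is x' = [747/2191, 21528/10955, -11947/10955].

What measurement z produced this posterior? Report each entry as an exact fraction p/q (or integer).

z = [2, -1]

x̄ = F·x = [4, 4, -6]
P̄ = F·P·Fᵀ + Q = [9 8 -5; 8 56 13; -5 13 19]
S = H·P̄·Hᵀ + R = [468 316; 316 307]
K = P̄·Hᵀ·S⁻¹ = [479/2191 -543/2191; 8629/21910 -1051/10955; -2771/21910 3924/10955]
x' − x̄ = [-8017/2191, -22292/10955, 53783/10955] = K·y
y = (KᵀK)⁻¹·Kᵀ·(x' − x̄) = [-2, 13]
z = y + H·x̄ = [-2, 13] + [4, -14] = [2, -1]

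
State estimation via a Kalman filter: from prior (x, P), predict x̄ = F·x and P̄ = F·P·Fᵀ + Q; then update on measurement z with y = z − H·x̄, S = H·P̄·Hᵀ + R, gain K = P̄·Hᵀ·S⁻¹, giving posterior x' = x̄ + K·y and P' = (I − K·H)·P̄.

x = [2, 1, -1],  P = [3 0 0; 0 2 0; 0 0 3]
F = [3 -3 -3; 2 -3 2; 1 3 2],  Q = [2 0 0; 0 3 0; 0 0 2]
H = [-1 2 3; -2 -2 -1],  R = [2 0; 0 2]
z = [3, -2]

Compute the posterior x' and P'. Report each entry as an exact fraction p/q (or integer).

x' = [834787/361445, -235603/72289, 284808/72289]
P' = [1259644/361445 -401256/72289 341974/72289; -401256/72289 722889/72289 -611046/72289; 341974/72289 -611046/72289 531114/72289]

x̄ = F·x = [6, -1, 3]
P̄ = F·P·Fᵀ + Q = [74 18 -27; 18 45 0; -27 0 35]
y = z − H·x̄ = [2, 11]
S = H·P̄·Hᵀ + R = [661 -38; -38 549]
K = P̄·Hᵀ·S⁻¹ = [-71297/361445 -108299/361445; 6948/72289 -16110/72289; 14638/72289 3515/72289]
x' = x̄ + K·y = [834787/361445, -235603/72289, 284808/72289]
P' = (I − K·H)·P̄ = [1259644/361445 -401256/72289 341974/72289; -401256/72289 722889/72289 -611046/72289; 341974/72289 -611046/72289 531114/72289]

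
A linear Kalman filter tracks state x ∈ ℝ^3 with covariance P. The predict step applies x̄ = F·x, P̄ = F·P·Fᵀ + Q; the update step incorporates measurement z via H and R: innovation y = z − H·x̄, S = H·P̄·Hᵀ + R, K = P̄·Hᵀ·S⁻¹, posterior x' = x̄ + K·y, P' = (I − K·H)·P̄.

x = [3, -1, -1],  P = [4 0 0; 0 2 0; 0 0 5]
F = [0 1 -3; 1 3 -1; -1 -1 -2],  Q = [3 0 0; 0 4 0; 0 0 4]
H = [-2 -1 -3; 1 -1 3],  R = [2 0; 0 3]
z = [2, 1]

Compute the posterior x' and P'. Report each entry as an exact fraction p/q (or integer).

x̄ = F·x = [2, 1, 0]
P̄ = F·P·Fᵀ + Q = [50 21 28; 21 31 0; 28 0 30]
y = z − H·x̄ = [7, 0]
S = H·P̄·Hᵀ + R = [923 -570; -570 480]
K = P̄·Hᵀ·S⁻¹ = [-103/358 -1141/10740; -679/1969 -2542/5907; -47/1969 12847/59070]
x' = x̄ + K·y = [-5/358, -2784/1969, -329/1969]
P' = (I − K·H)·P̄ = [32483/10740 -572/537 -7891/5370; -572/537 8996/5907 2554/5907; -7891/5370 2554/5907 25147/29535]

x' = [-5/358, -2784/1969, -329/1969]
P' = [32483/10740 -572/537 -7891/5370; -572/537 8996/5907 2554/5907; -7891/5370 2554/5907 25147/29535]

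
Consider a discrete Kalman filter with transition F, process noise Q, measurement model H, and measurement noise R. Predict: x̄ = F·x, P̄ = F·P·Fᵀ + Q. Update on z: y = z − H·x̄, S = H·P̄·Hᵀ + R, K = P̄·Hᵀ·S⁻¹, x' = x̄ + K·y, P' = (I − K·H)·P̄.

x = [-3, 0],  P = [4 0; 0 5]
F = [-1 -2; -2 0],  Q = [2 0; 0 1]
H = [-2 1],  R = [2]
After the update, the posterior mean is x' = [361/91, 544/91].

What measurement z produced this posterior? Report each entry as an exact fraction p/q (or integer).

z = [-2]

x̄ = F·x = [3, 6]
P̄ = F·P·Fᵀ + Q = [26 8; 8 17]
S = H·P̄·Hᵀ + R = [91]
K = P̄·Hᵀ·S⁻¹ = [-44/91; 1/91]
x' − x̄ = [88/91, -2/91] = K·y
y = (KᵀK)⁻¹·Kᵀ·(x' − x̄) = [-2]
z = y + H·x̄ = [-2] + [0] = [-2]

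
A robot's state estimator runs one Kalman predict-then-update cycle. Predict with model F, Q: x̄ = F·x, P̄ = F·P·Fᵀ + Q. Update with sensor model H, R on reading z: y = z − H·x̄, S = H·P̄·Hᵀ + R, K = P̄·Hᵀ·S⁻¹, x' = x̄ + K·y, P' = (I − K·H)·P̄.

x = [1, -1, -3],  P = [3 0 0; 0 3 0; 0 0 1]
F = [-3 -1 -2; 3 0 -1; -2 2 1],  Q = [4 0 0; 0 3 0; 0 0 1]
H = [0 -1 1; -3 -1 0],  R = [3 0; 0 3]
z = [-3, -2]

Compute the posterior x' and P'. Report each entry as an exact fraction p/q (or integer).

x̄ = F·x = [4, 6, -7]
P̄ = F·P·Fᵀ + Q = [38 -25 10; -25 31 -19; 10 -19 26]
y = z − H·x̄ = [10, 16]
S = H·P̄·Hᵀ + R = [98 -55; -55 226]
K = P̄·Hᵀ·S⁻¹ = [3015/19123 -6797/19123; -8880/19123 1562/19123; 9565/19123 1397/19123]
x' = x̄ + K·y = [-2110/19123, 50930/19123, -15859/19123]
P' = (I − K·H)·P̄ = [16216/19123 -28257/19123 -19212/19123; -28257/19123 80085/19123 53445/19123; -19212/19123 53445/19123 82140/19123]

x' = [-2110/19123, 50930/19123, -15859/19123]
P' = [16216/19123 -28257/19123 -19212/19123; -28257/19123 80085/19123 53445/19123; -19212/19123 53445/19123 82140/19123]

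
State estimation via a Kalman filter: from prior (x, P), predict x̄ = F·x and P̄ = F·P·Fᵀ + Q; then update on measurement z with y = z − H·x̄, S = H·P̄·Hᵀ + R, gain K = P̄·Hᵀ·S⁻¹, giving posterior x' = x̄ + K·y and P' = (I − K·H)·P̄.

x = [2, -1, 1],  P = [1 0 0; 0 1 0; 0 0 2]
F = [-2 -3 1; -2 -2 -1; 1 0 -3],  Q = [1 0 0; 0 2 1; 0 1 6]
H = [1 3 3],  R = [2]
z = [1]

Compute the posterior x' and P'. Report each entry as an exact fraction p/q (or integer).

x̄ = F·x = [0, -3, -1]
P̄ = F·P·Fᵀ + Q = [16 8 -8; 8 12 5; -8 5 25]
y = z − H·x̄ = [13]
S = H·P̄·Hᵀ + R = [441]
K = P̄·Hᵀ·S⁻¹ = [16/441; 59/441; 82/441]
x' = x̄ + K·y = [208/441, -556/441, 625/441]
P' = (I − K·H)·P̄ = [6800/441 2584/441 -4840/441; 2584/441 1811/441 -2633/441; -4840/441 -2633/441 4301/441]

x' = [208/441, -556/441, 625/441]
P' = [6800/441 2584/441 -4840/441; 2584/441 1811/441 -2633/441; -4840/441 -2633/441 4301/441]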